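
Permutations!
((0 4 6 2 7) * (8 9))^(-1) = (0 7 2 6 4)(8 9)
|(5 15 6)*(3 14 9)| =|(3 14 9)(5 15 6)| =3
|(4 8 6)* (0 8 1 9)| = |(0 8 6 4 1 9)| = 6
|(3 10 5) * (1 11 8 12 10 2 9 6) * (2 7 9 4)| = |(1 11 8 12 10 5 3 7 9 6)(2 4)| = 10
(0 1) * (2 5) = [1, 0, 5, 3, 4, 2] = (0 1)(2 5)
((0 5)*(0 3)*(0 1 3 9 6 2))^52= (0 9 2 5 6)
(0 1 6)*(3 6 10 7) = (0 1 10 7 3 6) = [1, 10, 2, 6, 4, 5, 0, 3, 8, 9, 7]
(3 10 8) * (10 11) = (3 11 10 8) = [0, 1, 2, 11, 4, 5, 6, 7, 3, 9, 8, 10]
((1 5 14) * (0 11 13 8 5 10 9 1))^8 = ((0 11 13 8 5 14)(1 10 9))^8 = (0 13 5)(1 9 10)(8 14 11)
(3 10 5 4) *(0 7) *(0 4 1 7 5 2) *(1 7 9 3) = (0 5 7 4 1 9 3 10 2) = [5, 9, 0, 10, 1, 7, 6, 4, 8, 3, 2]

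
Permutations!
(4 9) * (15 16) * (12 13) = [0, 1, 2, 3, 9, 5, 6, 7, 8, 4, 10, 11, 13, 12, 14, 16, 15] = (4 9)(12 13)(15 16)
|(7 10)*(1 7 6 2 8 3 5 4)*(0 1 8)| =12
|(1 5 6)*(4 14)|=|(1 5 6)(4 14)|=6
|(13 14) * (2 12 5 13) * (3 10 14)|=7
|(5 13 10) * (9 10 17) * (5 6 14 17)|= 10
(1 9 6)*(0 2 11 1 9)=[2, 0, 11, 3, 4, 5, 9, 7, 8, 6, 10, 1]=(0 2 11 1)(6 9)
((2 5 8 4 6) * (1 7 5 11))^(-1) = (1 11 2 6 4 8 5 7)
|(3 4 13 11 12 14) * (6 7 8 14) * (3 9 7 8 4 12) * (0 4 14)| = 24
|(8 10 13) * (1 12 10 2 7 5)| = 8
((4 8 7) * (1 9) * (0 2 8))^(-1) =((0 2 8 7 4)(1 9))^(-1) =(0 4 7 8 2)(1 9)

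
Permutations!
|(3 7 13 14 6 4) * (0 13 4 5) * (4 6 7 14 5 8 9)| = |(0 13 5)(3 14 7 6 8 9 4)| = 21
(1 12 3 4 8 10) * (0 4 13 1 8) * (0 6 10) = (0 4 6 10 8)(1 12 3 13) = [4, 12, 2, 13, 6, 5, 10, 7, 0, 9, 8, 11, 3, 1]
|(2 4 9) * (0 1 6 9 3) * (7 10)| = |(0 1 6 9 2 4 3)(7 10)| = 14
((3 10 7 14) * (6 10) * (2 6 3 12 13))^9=(2 10 14 13 6 7 12)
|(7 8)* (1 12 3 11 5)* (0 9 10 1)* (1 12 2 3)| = 18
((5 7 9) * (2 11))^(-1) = (2 11)(5 9 7)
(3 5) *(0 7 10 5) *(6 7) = (0 6 7 10 5 3) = [6, 1, 2, 0, 4, 3, 7, 10, 8, 9, 5]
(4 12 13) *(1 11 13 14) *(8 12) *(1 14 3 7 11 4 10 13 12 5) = [0, 4, 2, 7, 8, 1, 6, 11, 5, 9, 13, 12, 3, 10, 14] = (14)(1 4 8 5)(3 7 11 12)(10 13)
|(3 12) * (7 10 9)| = |(3 12)(7 10 9)| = 6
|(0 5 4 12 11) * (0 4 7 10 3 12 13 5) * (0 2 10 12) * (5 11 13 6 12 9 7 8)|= 20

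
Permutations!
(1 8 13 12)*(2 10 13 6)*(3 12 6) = (1 8 3 12)(2 10 13 6) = [0, 8, 10, 12, 4, 5, 2, 7, 3, 9, 13, 11, 1, 6]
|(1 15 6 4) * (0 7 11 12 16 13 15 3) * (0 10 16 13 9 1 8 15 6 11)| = 70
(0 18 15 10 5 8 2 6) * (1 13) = [18, 13, 6, 3, 4, 8, 0, 7, 2, 9, 5, 11, 12, 1, 14, 10, 16, 17, 15] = (0 18 15 10 5 8 2 6)(1 13)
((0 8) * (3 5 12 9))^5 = (0 8)(3 5 12 9)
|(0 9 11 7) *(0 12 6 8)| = 7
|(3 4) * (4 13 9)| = 4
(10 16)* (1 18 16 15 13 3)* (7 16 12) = (1 18 12 7 16 10 15 13 3) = [0, 18, 2, 1, 4, 5, 6, 16, 8, 9, 15, 11, 7, 3, 14, 13, 10, 17, 12]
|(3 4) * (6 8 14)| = 6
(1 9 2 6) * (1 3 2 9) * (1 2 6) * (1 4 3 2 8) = (9)(1 8)(2 4 3 6) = [0, 8, 4, 6, 3, 5, 2, 7, 1, 9]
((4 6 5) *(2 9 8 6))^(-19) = (2 4 5 6 8 9)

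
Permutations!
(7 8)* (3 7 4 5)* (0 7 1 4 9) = (0 7 8 9)(1 4 5 3) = [7, 4, 2, 1, 5, 3, 6, 8, 9, 0]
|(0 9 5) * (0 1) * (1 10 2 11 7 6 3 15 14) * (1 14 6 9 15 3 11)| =|(0 15 6 11 7 9 5 10 2 1)| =10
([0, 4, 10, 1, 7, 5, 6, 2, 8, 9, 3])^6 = (10)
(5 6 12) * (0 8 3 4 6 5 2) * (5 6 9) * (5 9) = (0 8 3 4 5 6 12 2) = [8, 1, 0, 4, 5, 6, 12, 7, 3, 9, 10, 11, 2]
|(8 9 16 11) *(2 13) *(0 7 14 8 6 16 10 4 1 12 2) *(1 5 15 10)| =36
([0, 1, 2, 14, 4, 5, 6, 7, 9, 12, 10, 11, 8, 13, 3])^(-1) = (3 14)(8 12 9)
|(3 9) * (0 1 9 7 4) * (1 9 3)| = |(0 9 1 3 7 4)| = 6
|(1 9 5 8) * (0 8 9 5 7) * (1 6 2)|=8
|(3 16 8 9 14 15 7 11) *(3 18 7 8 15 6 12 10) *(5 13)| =18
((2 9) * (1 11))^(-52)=((1 11)(2 9))^(-52)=(11)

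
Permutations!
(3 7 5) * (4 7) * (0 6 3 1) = (0 6 3 4 7 5 1) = [6, 0, 2, 4, 7, 1, 3, 5]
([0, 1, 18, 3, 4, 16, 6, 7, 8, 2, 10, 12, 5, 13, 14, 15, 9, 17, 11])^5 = (2 16 12 18 9 5 11)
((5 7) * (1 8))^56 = ((1 8)(5 7))^56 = (8)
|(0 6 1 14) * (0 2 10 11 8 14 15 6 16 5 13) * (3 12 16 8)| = |(0 8 14 2 10 11 3 12 16 5 13)(1 15 6)| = 33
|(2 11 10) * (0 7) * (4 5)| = 6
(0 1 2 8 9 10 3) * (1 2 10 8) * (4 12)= [2, 10, 1, 0, 12, 5, 6, 7, 9, 8, 3, 11, 4]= (0 2 1 10 3)(4 12)(8 9)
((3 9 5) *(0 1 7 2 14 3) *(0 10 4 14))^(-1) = ((0 1 7 2)(3 9 5 10 4 14))^(-1) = (0 2 7 1)(3 14 4 10 5 9)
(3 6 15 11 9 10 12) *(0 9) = (0 9 10 12 3 6 15 11) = [9, 1, 2, 6, 4, 5, 15, 7, 8, 10, 12, 0, 3, 13, 14, 11]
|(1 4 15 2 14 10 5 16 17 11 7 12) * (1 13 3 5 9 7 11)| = 14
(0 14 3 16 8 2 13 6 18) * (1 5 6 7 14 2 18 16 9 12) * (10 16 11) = (0 2 13 7 14 3 9 12 1 5 6 11 10 16 8 18) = [2, 5, 13, 9, 4, 6, 11, 14, 18, 12, 16, 10, 1, 7, 3, 15, 8, 17, 0]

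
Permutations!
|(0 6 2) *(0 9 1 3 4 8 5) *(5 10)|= |(0 6 2 9 1 3 4 8 10 5)|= 10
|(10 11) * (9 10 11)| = |(11)(9 10)| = 2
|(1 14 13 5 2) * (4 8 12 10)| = 20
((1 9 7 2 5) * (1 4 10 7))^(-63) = (1 9)(2 4 7 5 10)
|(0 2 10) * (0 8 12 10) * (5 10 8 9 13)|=4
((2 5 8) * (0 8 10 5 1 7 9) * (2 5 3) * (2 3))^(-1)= ((0 8 5 10 2 1 7 9))^(-1)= (0 9 7 1 2 10 5 8)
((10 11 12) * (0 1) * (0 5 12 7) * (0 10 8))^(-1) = ((0 1 5 12 8)(7 10 11))^(-1) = (0 8 12 5 1)(7 11 10)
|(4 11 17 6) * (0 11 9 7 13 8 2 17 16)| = 24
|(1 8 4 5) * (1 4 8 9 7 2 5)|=|(1 9 7 2 5 4)|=6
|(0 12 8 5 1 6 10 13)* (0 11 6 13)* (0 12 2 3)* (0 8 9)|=12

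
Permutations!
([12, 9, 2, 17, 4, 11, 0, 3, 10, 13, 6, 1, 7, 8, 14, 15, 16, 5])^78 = (17)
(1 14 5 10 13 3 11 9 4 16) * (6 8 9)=[0, 14, 2, 11, 16, 10, 8, 7, 9, 4, 13, 6, 12, 3, 5, 15, 1]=(1 14 5 10 13 3 11 6 8 9 4 16)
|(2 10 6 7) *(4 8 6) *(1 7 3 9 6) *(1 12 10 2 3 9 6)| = 20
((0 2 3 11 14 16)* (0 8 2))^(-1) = ((2 3 11 14 16 8))^(-1) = (2 8 16 14 11 3)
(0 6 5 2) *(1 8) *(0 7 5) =(0 6)(1 8)(2 7 5) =[6, 8, 7, 3, 4, 2, 0, 5, 1]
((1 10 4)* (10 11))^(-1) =(1 4 10 11) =((1 11 10 4))^(-1)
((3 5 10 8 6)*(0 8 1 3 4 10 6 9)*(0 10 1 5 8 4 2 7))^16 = (0 9 7 8 2 3 6 1 5 4 10)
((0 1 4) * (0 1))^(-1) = ((1 4))^(-1) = (1 4)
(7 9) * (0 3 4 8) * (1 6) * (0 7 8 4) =(0 3)(1 6)(7 9 8) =[3, 6, 2, 0, 4, 5, 1, 9, 7, 8]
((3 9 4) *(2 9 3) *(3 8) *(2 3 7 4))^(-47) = ((2 9)(3 8 7 4))^(-47) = (2 9)(3 8 7 4)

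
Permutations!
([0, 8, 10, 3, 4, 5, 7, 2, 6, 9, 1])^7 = [0, 8, 10, 3, 4, 5, 7, 2, 6, 9, 1]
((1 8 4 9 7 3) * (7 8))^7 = (1 7 3)(4 9 8)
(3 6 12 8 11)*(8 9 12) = [0, 1, 2, 6, 4, 5, 8, 7, 11, 12, 10, 3, 9] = (3 6 8 11)(9 12)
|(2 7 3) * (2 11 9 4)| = 6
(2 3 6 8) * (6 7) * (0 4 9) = [4, 1, 3, 7, 9, 5, 8, 6, 2, 0] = (0 4 9)(2 3 7 6 8)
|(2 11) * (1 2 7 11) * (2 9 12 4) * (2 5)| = 6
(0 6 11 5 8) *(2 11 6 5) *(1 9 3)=[5, 9, 11, 1, 4, 8, 6, 7, 0, 3, 10, 2]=(0 5 8)(1 9 3)(2 11)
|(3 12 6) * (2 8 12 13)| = 6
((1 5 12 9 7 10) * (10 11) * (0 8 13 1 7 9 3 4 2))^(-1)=((0 8 13 1 5 12 3 4 2)(7 11 10))^(-1)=(0 2 4 3 12 5 1 13 8)(7 10 11)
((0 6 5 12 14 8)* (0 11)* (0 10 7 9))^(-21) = (0 9 7 10 11 8 14 12 5 6)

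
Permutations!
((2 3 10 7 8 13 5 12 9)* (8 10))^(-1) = ((2 3 8 13 5 12 9)(7 10))^(-1) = (2 9 12 5 13 8 3)(7 10)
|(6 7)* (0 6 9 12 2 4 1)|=8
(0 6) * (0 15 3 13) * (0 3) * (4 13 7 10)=(0 6 15)(3 7 10 4 13)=[6, 1, 2, 7, 13, 5, 15, 10, 8, 9, 4, 11, 12, 3, 14, 0]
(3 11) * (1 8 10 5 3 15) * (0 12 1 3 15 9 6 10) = (0 12 1 8)(3 11 9 6 10 5 15) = [12, 8, 2, 11, 4, 15, 10, 7, 0, 6, 5, 9, 1, 13, 14, 3]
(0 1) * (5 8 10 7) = (0 1)(5 8 10 7) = [1, 0, 2, 3, 4, 8, 6, 5, 10, 9, 7]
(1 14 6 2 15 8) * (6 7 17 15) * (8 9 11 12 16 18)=[0, 14, 6, 3, 4, 5, 2, 17, 1, 11, 10, 12, 16, 13, 7, 9, 18, 15, 8]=(1 14 7 17 15 9 11 12 16 18 8)(2 6)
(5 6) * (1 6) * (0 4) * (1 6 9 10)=[4, 9, 2, 3, 0, 6, 5, 7, 8, 10, 1]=(0 4)(1 9 10)(5 6)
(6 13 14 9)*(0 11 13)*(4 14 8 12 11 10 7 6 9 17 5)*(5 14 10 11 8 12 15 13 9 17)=(0 11 9 17 14 5 4 10 7 6)(8 15 13 12)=[11, 1, 2, 3, 10, 4, 0, 6, 15, 17, 7, 9, 8, 12, 5, 13, 16, 14]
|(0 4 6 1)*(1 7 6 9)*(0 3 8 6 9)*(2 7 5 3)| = 4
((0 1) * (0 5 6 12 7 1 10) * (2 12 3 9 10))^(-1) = (0 10 9 3 6 5 1 7 12 2)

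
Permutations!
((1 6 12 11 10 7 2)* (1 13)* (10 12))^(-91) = (1 13 2 7 10 6)(11 12)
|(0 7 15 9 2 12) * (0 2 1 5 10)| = |(0 7 15 9 1 5 10)(2 12)| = 14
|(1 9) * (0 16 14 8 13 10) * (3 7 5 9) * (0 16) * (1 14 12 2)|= 12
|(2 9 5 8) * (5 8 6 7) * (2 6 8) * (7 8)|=2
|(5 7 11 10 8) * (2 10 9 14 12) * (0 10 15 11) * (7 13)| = |(0 10 8 5 13 7)(2 15 11 9 14 12)| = 6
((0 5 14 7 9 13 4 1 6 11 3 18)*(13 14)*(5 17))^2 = (0 5 4 6 3)(1 11 18 17 13)(7 14 9)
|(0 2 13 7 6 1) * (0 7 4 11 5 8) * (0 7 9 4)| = 24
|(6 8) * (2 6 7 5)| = 5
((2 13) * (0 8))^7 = (0 8)(2 13)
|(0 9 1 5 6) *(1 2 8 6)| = 10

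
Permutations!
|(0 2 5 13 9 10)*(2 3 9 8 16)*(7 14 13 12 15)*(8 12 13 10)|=13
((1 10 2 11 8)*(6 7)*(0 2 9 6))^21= (0 8 9)(1 6 2)(7 11 10)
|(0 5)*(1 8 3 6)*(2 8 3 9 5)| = 15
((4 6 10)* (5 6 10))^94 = (10)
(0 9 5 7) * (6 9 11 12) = (0 11 12 6 9 5 7) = [11, 1, 2, 3, 4, 7, 9, 0, 8, 5, 10, 12, 6]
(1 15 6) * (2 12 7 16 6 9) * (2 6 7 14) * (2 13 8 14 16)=(1 15 9 6)(2 12 16 7)(8 14 13)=[0, 15, 12, 3, 4, 5, 1, 2, 14, 6, 10, 11, 16, 8, 13, 9, 7]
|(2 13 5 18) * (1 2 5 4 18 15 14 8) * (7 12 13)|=11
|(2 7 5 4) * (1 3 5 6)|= |(1 3 5 4 2 7 6)|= 7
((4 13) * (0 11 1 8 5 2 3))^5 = ((0 11 1 8 5 2 3)(4 13))^5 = (0 2 8 11 3 5 1)(4 13)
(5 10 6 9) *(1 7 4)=(1 7 4)(5 10 6 9)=[0, 7, 2, 3, 1, 10, 9, 4, 8, 5, 6]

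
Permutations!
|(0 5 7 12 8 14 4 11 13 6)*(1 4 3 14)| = 10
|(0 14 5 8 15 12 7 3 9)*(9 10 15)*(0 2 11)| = 35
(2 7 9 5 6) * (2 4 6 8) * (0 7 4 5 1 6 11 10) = (0 7 9 1 6 5 8 2 4 11 10) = [7, 6, 4, 3, 11, 8, 5, 9, 2, 1, 0, 10]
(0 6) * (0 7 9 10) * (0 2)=[6, 1, 0, 3, 4, 5, 7, 9, 8, 10, 2]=(0 6 7 9 10 2)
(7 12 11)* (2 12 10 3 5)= (2 12 11 7 10 3 5)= [0, 1, 12, 5, 4, 2, 6, 10, 8, 9, 3, 7, 11]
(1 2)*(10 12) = (1 2)(10 12) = [0, 2, 1, 3, 4, 5, 6, 7, 8, 9, 12, 11, 10]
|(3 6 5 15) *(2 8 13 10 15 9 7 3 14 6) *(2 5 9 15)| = |(2 8 13 10)(3 5 15 14 6 9 7)| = 28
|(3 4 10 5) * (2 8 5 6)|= |(2 8 5 3 4 10 6)|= 7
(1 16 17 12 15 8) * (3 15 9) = [0, 16, 2, 15, 4, 5, 6, 7, 1, 3, 10, 11, 9, 13, 14, 8, 17, 12] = (1 16 17 12 9 3 15 8)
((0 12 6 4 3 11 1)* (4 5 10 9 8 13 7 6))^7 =(13)(0 12 4 3 11 1)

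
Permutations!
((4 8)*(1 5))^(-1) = ((1 5)(4 8))^(-1) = (1 5)(4 8)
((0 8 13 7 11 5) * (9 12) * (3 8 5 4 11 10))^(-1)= (0 5)(3 10 7 13 8)(4 11)(9 12)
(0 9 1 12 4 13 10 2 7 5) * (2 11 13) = (0 9 1 12 4 2 7 5)(10 11 13) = [9, 12, 7, 3, 2, 0, 6, 5, 8, 1, 11, 13, 4, 10]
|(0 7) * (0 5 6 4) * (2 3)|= 10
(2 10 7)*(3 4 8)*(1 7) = [0, 7, 10, 4, 8, 5, 6, 2, 3, 9, 1] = (1 7 2 10)(3 4 8)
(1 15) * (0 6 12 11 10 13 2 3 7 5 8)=[6, 15, 3, 7, 4, 8, 12, 5, 0, 9, 13, 10, 11, 2, 14, 1]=(0 6 12 11 10 13 2 3 7 5 8)(1 15)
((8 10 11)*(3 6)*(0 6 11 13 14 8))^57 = (0 6 3 11)(8 10 13 14) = ((0 6 3 11)(8 10 13 14))^57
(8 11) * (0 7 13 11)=(0 7 13 11 8)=[7, 1, 2, 3, 4, 5, 6, 13, 0, 9, 10, 8, 12, 11]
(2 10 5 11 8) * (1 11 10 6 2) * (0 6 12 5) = [6, 11, 12, 3, 4, 10, 2, 7, 1, 9, 0, 8, 5] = (0 6 2 12 5 10)(1 11 8)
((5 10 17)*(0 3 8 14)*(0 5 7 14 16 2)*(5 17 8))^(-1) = (0 2 16 8 10 5 3)(7 17 14) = ((0 3 5 10 8 16 2)(7 14 17))^(-1)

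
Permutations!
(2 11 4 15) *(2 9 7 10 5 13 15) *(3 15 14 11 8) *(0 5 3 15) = (0 5 13 14 11 4 2 8 15 9 7 10 3) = [5, 1, 8, 0, 2, 13, 6, 10, 15, 7, 3, 4, 12, 14, 11, 9]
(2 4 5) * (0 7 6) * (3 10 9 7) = (0 3 10 9 7 6)(2 4 5) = [3, 1, 4, 10, 5, 2, 0, 6, 8, 7, 9]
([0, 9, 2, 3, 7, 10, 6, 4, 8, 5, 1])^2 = [0, 5, 2, 3, 4, 1, 6, 7, 8, 10, 9]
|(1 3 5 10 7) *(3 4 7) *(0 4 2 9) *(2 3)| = |(0 4 7 1 3 5 10 2 9)| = 9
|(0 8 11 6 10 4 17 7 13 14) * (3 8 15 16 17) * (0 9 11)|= 14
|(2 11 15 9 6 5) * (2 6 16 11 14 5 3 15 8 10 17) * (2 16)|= 35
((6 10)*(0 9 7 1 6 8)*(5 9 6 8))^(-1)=((0 6 10 5 9 7 1 8))^(-1)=(0 8 1 7 9 5 10 6)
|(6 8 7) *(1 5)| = 6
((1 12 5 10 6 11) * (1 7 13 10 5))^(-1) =((1 12)(6 11 7 13 10))^(-1) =(1 12)(6 10 13 7 11)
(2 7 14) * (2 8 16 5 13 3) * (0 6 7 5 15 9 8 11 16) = (0 6 7 14 11 16 15 9 8)(2 5 13 3) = [6, 1, 5, 2, 4, 13, 7, 14, 0, 8, 10, 16, 12, 3, 11, 9, 15]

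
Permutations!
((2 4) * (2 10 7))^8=(10)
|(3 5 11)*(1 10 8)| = 3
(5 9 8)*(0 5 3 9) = (0 5)(3 9 8) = [5, 1, 2, 9, 4, 0, 6, 7, 3, 8]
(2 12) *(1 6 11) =(1 6 11)(2 12) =[0, 6, 12, 3, 4, 5, 11, 7, 8, 9, 10, 1, 2]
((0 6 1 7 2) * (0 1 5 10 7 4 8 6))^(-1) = ((1 4 8 6 5 10 7 2))^(-1) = (1 2 7 10 5 6 8 4)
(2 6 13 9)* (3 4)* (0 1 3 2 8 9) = (0 1 3 4 2 6 13)(8 9) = [1, 3, 6, 4, 2, 5, 13, 7, 9, 8, 10, 11, 12, 0]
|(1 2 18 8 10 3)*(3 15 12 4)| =9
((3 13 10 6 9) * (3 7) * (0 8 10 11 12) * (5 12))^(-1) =((0 8 10 6 9 7 3 13 11 5 12))^(-1) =(0 12 5 11 13 3 7 9 6 10 8)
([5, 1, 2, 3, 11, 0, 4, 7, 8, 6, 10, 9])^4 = [0, 1, 2, 3, 4, 5, 6, 7, 8, 9, 10, 11]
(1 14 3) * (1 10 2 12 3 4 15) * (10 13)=[0, 14, 12, 13, 15, 5, 6, 7, 8, 9, 2, 11, 3, 10, 4, 1]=(1 14 4 15)(2 12 3 13 10)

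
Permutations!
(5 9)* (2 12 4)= [0, 1, 12, 3, 2, 9, 6, 7, 8, 5, 10, 11, 4]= (2 12 4)(5 9)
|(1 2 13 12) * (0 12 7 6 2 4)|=4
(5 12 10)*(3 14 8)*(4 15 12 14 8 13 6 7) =(3 8)(4 15 12 10 5 14 13 6 7) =[0, 1, 2, 8, 15, 14, 7, 4, 3, 9, 5, 11, 10, 6, 13, 12]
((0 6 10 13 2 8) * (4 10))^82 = (0 2 10 6 8 13 4)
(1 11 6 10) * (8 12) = [0, 11, 2, 3, 4, 5, 10, 7, 12, 9, 1, 6, 8] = (1 11 6 10)(8 12)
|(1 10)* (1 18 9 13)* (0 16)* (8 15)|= |(0 16)(1 10 18 9 13)(8 15)|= 10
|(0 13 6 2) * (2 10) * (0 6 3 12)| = |(0 13 3 12)(2 6 10)| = 12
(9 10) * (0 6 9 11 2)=[6, 1, 0, 3, 4, 5, 9, 7, 8, 10, 11, 2]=(0 6 9 10 11 2)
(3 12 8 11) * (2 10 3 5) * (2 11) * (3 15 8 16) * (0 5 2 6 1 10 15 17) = (0 5 11 2 15 8 6 1 10 17)(3 12 16) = [5, 10, 15, 12, 4, 11, 1, 7, 6, 9, 17, 2, 16, 13, 14, 8, 3, 0]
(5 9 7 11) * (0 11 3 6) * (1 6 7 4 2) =(0 11 5 9 4 2 1 6)(3 7) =[11, 6, 1, 7, 2, 9, 0, 3, 8, 4, 10, 5]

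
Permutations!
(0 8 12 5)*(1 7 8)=(0 1 7 8 12 5)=[1, 7, 2, 3, 4, 0, 6, 8, 12, 9, 10, 11, 5]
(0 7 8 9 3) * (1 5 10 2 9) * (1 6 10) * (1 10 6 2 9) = [7, 5, 1, 0, 4, 10, 6, 8, 2, 3, 9] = (0 7 8 2 1 5 10 9 3)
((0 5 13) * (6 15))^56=(15)(0 13 5)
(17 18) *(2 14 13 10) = (2 14 13 10)(17 18) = [0, 1, 14, 3, 4, 5, 6, 7, 8, 9, 2, 11, 12, 10, 13, 15, 16, 18, 17]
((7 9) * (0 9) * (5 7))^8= ((0 9 5 7))^8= (9)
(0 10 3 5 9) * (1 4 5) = (0 10 3 1 4 5 9) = [10, 4, 2, 1, 5, 9, 6, 7, 8, 0, 3]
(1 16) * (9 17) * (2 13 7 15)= [0, 16, 13, 3, 4, 5, 6, 15, 8, 17, 10, 11, 12, 7, 14, 2, 1, 9]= (1 16)(2 13 7 15)(9 17)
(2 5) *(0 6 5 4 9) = (0 6 5 2 4 9) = [6, 1, 4, 3, 9, 2, 5, 7, 8, 0]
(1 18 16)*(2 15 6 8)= (1 18 16)(2 15 6 8)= [0, 18, 15, 3, 4, 5, 8, 7, 2, 9, 10, 11, 12, 13, 14, 6, 1, 17, 16]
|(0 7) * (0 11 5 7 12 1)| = 3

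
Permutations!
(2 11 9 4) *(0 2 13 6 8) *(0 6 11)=(0 2)(4 13 11 9)(6 8)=[2, 1, 0, 3, 13, 5, 8, 7, 6, 4, 10, 9, 12, 11]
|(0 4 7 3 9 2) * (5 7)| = |(0 4 5 7 3 9 2)| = 7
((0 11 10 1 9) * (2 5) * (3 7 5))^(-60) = (11)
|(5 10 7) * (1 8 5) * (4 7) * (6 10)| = 7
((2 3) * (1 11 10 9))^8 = (11)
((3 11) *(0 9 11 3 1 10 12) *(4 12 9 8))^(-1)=((0 8 4 12)(1 10 9 11))^(-1)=(0 12 4 8)(1 11 9 10)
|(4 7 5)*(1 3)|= 6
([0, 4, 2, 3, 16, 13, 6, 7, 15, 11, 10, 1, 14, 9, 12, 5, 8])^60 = [0, 13, 2, 3, 9, 16, 6, 7, 1, 15, 10, 5, 12, 8, 14, 4, 11]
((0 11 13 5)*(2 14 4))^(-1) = (0 5 13 11)(2 4 14)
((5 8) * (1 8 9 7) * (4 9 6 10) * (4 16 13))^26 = (1 13 5 9 10)(4 6 7 16 8)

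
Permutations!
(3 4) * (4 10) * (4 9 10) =(3 4)(9 10) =[0, 1, 2, 4, 3, 5, 6, 7, 8, 10, 9]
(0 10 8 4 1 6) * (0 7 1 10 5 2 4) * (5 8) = (0 8)(1 6 7)(2 4 10 5) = [8, 6, 4, 3, 10, 2, 7, 1, 0, 9, 5]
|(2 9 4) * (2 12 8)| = |(2 9 4 12 8)| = 5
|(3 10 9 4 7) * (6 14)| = 10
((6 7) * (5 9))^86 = ((5 9)(6 7))^86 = (9)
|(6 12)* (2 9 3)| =|(2 9 3)(6 12)| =6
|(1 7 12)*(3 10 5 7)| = 6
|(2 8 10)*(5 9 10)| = |(2 8 5 9 10)| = 5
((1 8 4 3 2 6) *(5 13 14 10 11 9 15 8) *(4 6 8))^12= (1 6 8 2 3 4 15 9 11 10 14 13 5)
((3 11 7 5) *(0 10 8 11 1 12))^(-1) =(0 12 1 3 5 7 11 8 10)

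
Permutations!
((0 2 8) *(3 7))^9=((0 2 8)(3 7))^9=(8)(3 7)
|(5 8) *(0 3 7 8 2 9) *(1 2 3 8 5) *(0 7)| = |(0 8 1 2 9 7 5 3)| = 8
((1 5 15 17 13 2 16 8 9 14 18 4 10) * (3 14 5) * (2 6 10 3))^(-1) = (1 10 6 13 17 15 5 9 8 16 2)(3 4 18 14)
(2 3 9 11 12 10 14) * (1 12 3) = (1 12 10 14 2)(3 9 11) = [0, 12, 1, 9, 4, 5, 6, 7, 8, 11, 14, 3, 10, 13, 2]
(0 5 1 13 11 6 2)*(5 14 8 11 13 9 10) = (0 14 8 11 6 2)(1 9 10 5) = [14, 9, 0, 3, 4, 1, 2, 7, 11, 10, 5, 6, 12, 13, 8]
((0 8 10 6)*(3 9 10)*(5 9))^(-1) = (0 6 10 9 5 3 8)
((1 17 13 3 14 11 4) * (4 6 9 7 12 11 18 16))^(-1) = (1 4 16 18 14 3 13 17)(6 11 12 7 9)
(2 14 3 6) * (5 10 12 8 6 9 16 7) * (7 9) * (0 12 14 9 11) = (0 12 8 6 2 9 16 11)(3 7 5 10 14) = [12, 1, 9, 7, 4, 10, 2, 5, 6, 16, 14, 0, 8, 13, 3, 15, 11]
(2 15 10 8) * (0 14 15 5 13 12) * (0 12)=[14, 1, 5, 3, 4, 13, 6, 7, 2, 9, 8, 11, 12, 0, 15, 10]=(0 14 15 10 8 2 5 13)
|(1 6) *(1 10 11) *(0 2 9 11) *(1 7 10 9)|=|(0 2 1 6 9 11 7 10)|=8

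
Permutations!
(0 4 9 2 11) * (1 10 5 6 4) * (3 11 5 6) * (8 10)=(0 1 8 10 6 4 9 2 5 3 11)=[1, 8, 5, 11, 9, 3, 4, 7, 10, 2, 6, 0]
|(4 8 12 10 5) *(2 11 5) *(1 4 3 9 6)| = |(1 4 8 12 10 2 11 5 3 9 6)| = 11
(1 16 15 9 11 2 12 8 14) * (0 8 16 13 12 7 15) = (0 8 14 1 13 12 16)(2 7 15 9 11) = [8, 13, 7, 3, 4, 5, 6, 15, 14, 11, 10, 2, 16, 12, 1, 9, 0]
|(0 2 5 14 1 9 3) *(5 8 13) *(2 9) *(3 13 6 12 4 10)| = |(0 9 13 5 14 1 2 8 6 12 4 10 3)| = 13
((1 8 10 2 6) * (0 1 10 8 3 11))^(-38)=((0 1 3 11)(2 6 10))^(-38)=(0 3)(1 11)(2 6 10)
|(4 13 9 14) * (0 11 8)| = 12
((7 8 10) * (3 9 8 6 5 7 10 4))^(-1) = ((10)(3 9 8 4)(5 7 6))^(-1) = (10)(3 4 8 9)(5 6 7)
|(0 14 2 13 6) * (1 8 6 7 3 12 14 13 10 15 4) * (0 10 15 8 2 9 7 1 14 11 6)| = 15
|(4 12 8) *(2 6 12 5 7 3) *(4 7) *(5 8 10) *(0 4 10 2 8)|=|(0 4)(2 6 12)(3 8 7)(5 10)|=6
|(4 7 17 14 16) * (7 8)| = |(4 8 7 17 14 16)| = 6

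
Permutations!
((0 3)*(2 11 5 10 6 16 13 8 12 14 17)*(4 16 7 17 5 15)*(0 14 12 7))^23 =(0 6 10 5 14 3)(2 13 11 8 15 7 4 17 16)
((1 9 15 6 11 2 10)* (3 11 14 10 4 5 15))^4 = (1 2 6 9 4 14 3 5 10 11 15)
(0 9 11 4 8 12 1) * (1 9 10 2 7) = (0 10 2 7 1)(4 8 12 9 11) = [10, 0, 7, 3, 8, 5, 6, 1, 12, 11, 2, 4, 9]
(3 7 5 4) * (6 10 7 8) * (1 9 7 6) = (1 9 7 5 4 3 8)(6 10) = [0, 9, 2, 8, 3, 4, 10, 5, 1, 7, 6]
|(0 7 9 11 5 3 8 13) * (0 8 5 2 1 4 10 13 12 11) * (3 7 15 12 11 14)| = 56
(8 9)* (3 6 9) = (3 6 9 8) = [0, 1, 2, 6, 4, 5, 9, 7, 3, 8]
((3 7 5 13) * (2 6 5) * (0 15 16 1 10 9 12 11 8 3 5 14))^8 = ((0 15 16 1 10 9 12 11 8 3 7 2 6 14)(5 13))^8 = (0 8 16 7 10 6 12)(1 2 9 14 11 15 3)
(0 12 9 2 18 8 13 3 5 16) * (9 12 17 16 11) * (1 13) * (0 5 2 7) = [17, 13, 18, 2, 4, 11, 6, 0, 1, 7, 10, 9, 12, 3, 14, 15, 5, 16, 8] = (0 17 16 5 11 9 7)(1 13 3 2 18 8)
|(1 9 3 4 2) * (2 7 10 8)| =8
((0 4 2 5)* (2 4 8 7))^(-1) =(0 5 2 7 8)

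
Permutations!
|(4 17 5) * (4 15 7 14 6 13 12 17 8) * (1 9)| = |(1 9)(4 8)(5 15 7 14 6 13 12 17)| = 8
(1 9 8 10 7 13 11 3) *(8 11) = (1 9 11 3)(7 13 8 10) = [0, 9, 2, 1, 4, 5, 6, 13, 10, 11, 7, 3, 12, 8]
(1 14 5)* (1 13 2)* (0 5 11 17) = [5, 14, 1, 3, 4, 13, 6, 7, 8, 9, 10, 17, 12, 2, 11, 15, 16, 0] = (0 5 13 2 1 14 11 17)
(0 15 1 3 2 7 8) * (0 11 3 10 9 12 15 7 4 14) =(0 7 8 11 3 2 4 14)(1 10 9 12 15) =[7, 10, 4, 2, 14, 5, 6, 8, 11, 12, 9, 3, 15, 13, 0, 1]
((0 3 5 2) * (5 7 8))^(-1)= ((0 3 7 8 5 2))^(-1)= (0 2 5 8 7 3)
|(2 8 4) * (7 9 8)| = |(2 7 9 8 4)| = 5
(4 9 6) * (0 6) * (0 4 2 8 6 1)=[1, 0, 8, 3, 9, 5, 2, 7, 6, 4]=(0 1)(2 8 6)(4 9)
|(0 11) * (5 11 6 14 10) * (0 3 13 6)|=7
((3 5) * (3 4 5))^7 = ((4 5))^7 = (4 5)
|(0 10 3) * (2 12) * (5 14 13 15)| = 12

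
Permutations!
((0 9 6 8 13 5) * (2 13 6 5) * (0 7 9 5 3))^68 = ((0 5 7 9 3)(2 13)(6 8))^68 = (13)(0 9 5 3 7)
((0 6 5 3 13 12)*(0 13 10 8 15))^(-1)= ((0 6 5 3 10 8 15)(12 13))^(-1)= (0 15 8 10 3 5 6)(12 13)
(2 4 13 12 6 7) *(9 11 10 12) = (2 4 13 9 11 10 12 6 7) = [0, 1, 4, 3, 13, 5, 7, 2, 8, 11, 12, 10, 6, 9]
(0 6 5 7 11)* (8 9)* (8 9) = (0 6 5 7 11) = [6, 1, 2, 3, 4, 7, 5, 11, 8, 9, 10, 0]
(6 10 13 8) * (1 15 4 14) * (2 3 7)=(1 15 4 14)(2 3 7)(6 10 13 8)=[0, 15, 3, 7, 14, 5, 10, 2, 6, 9, 13, 11, 12, 8, 1, 4]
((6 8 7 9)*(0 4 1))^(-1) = (0 1 4)(6 9 7 8)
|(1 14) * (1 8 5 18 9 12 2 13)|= 9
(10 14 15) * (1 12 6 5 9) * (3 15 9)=[0, 12, 2, 15, 4, 3, 5, 7, 8, 1, 14, 11, 6, 13, 9, 10]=(1 12 6 5 3 15 10 14 9)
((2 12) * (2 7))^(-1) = ((2 12 7))^(-1) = (2 7 12)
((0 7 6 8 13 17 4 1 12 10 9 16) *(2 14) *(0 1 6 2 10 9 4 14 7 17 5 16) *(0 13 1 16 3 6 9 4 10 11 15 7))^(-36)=(0 2 7 15 11 14 17)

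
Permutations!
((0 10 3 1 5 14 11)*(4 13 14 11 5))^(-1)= (0 11 5 14 13 4 1 3 10)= ((0 10 3 1 4 13 14 5 11))^(-1)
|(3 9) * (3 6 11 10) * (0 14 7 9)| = 8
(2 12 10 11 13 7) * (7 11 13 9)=(2 12 10 13 11 9 7)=[0, 1, 12, 3, 4, 5, 6, 2, 8, 7, 13, 9, 10, 11]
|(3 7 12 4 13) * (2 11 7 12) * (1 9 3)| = 6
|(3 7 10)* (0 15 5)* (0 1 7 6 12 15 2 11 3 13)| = |(0 2 11 3 6 12 15 5 1 7 10 13)| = 12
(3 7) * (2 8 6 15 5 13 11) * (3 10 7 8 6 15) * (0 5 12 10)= (0 5 13 11 2 6 3 8 15 12 10 7)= [5, 1, 6, 8, 4, 13, 3, 0, 15, 9, 7, 2, 10, 11, 14, 12]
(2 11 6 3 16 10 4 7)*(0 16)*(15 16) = (0 15 16 10 4 7 2 11 6 3) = [15, 1, 11, 0, 7, 5, 3, 2, 8, 9, 4, 6, 12, 13, 14, 16, 10]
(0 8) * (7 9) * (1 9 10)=(0 8)(1 9 7 10)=[8, 9, 2, 3, 4, 5, 6, 10, 0, 7, 1]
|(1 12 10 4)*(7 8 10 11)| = |(1 12 11 7 8 10 4)| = 7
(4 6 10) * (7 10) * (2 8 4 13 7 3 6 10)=(2 8 4 10 13 7)(3 6)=[0, 1, 8, 6, 10, 5, 3, 2, 4, 9, 13, 11, 12, 7]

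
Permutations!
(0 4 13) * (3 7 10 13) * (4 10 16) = [10, 1, 2, 7, 3, 5, 6, 16, 8, 9, 13, 11, 12, 0, 14, 15, 4] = (0 10 13)(3 7 16 4)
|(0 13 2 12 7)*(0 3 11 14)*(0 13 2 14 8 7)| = 12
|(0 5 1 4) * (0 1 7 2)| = |(0 5 7 2)(1 4)| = 4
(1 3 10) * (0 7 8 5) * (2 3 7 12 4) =(0 12 4 2 3 10 1 7 8 5) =[12, 7, 3, 10, 2, 0, 6, 8, 5, 9, 1, 11, 4]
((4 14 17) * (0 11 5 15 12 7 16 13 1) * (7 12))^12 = ((0 11 5 15 7 16 13 1)(4 14 17))^12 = (17)(0 7)(1 15)(5 13)(11 16)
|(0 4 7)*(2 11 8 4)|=6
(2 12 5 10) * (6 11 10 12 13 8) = (2 13 8 6 11 10)(5 12) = [0, 1, 13, 3, 4, 12, 11, 7, 6, 9, 2, 10, 5, 8]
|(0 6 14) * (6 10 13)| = |(0 10 13 6 14)| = 5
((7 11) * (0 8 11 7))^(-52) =(0 11 8)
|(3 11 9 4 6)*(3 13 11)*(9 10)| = |(4 6 13 11 10 9)| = 6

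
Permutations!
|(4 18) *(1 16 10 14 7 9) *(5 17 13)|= |(1 16 10 14 7 9)(4 18)(5 17 13)|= 6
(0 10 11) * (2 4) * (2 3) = (0 10 11)(2 4 3) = [10, 1, 4, 2, 3, 5, 6, 7, 8, 9, 11, 0]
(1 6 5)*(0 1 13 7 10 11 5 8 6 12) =[1, 12, 2, 3, 4, 13, 8, 10, 6, 9, 11, 5, 0, 7] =(0 1 12)(5 13 7 10 11)(6 8)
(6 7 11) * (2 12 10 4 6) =[0, 1, 12, 3, 6, 5, 7, 11, 8, 9, 4, 2, 10] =(2 12 10 4 6 7 11)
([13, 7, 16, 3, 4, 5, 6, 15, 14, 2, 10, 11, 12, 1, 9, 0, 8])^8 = (0 7 13 15 1)(2 14 16 9 8)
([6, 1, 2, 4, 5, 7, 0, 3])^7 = [6, 1, 2, 7, 3, 4, 0, 5]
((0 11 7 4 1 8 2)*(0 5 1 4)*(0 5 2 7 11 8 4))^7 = (11)(0 8 7 5 1 4)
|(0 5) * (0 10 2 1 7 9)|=7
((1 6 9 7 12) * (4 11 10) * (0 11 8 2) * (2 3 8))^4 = (0 2 4 10 11)(1 12 7 9 6)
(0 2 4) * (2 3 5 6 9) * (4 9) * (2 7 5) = (0 3 2 9 7 5 6 4) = [3, 1, 9, 2, 0, 6, 4, 5, 8, 7]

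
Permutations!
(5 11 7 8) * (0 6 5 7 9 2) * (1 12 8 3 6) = (0 1 12 8 7 3 6 5 11 9 2) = [1, 12, 0, 6, 4, 11, 5, 3, 7, 2, 10, 9, 8]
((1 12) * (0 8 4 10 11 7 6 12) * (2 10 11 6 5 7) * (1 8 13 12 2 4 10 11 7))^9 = ((0 13 12 8 10 6 2 11 4 7 5 1))^9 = (0 7 2 8)(1 4 6 12)(5 11 10 13)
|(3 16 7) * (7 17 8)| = 5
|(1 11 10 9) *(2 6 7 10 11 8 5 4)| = 9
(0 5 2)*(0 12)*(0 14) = [5, 1, 12, 3, 4, 2, 6, 7, 8, 9, 10, 11, 14, 13, 0] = (0 5 2 12 14)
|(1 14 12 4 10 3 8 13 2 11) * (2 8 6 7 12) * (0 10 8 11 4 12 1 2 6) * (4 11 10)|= |(0 4 8 13 10 3)(1 14 6 7)(2 11)|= 12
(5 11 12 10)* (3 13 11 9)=[0, 1, 2, 13, 4, 9, 6, 7, 8, 3, 5, 12, 10, 11]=(3 13 11 12 10 5 9)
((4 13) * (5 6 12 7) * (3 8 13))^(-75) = ((3 8 13 4)(5 6 12 7))^(-75) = (3 8 13 4)(5 6 12 7)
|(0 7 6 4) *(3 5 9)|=12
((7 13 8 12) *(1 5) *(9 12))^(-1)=((1 5)(7 13 8 9 12))^(-1)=(1 5)(7 12 9 8 13)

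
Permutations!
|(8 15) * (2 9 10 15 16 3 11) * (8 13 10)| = 6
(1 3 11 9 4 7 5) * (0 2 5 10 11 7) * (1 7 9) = (0 2 5 7 10 11 1 3 9 4) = [2, 3, 5, 9, 0, 7, 6, 10, 8, 4, 11, 1]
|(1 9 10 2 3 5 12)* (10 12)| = |(1 9 12)(2 3 5 10)| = 12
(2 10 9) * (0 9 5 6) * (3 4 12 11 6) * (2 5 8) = [9, 1, 10, 4, 12, 3, 0, 7, 2, 5, 8, 6, 11] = (0 9 5 3 4 12 11 6)(2 10 8)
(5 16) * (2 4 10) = (2 4 10)(5 16) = [0, 1, 4, 3, 10, 16, 6, 7, 8, 9, 2, 11, 12, 13, 14, 15, 5]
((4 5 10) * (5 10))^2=(10)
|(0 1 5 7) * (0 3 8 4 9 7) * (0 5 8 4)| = 12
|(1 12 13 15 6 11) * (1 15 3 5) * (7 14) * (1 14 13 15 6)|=30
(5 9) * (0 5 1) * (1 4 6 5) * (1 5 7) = [5, 0, 2, 3, 6, 9, 7, 1, 8, 4] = (0 5 9 4 6 7 1)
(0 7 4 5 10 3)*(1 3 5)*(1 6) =(0 7 4 6 1 3)(5 10) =[7, 3, 2, 0, 6, 10, 1, 4, 8, 9, 5]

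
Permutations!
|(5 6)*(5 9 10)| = 4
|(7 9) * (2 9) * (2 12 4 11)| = |(2 9 7 12 4 11)| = 6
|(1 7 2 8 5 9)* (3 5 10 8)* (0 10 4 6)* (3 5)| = |(0 10 8 4 6)(1 7 2 5 9)| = 5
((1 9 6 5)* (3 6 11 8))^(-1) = (1 5 6 3 8 11 9)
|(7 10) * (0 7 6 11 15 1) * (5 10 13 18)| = 10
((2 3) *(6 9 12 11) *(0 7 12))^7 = (0 7 12 11 6 9)(2 3)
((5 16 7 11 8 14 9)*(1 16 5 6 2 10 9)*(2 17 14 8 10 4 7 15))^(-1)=(1 14 17 6 9 10 11 7 4 2 15 16)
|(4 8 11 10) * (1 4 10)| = |(1 4 8 11)| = 4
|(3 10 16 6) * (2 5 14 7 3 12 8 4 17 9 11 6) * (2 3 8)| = 33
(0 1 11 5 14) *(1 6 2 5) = [6, 11, 5, 3, 4, 14, 2, 7, 8, 9, 10, 1, 12, 13, 0] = (0 6 2 5 14)(1 11)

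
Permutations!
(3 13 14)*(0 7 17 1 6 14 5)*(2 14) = (0 7 17 1 6 2 14 3 13 5) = [7, 6, 14, 13, 4, 0, 2, 17, 8, 9, 10, 11, 12, 5, 3, 15, 16, 1]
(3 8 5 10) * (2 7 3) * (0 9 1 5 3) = (0 9 1 5 10 2 7)(3 8) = [9, 5, 7, 8, 4, 10, 6, 0, 3, 1, 2]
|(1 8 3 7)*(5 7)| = |(1 8 3 5 7)| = 5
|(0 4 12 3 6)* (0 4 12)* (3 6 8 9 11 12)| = |(0 3 8 9 11 12 6 4)| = 8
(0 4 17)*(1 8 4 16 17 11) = (0 16 17)(1 8 4 11) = [16, 8, 2, 3, 11, 5, 6, 7, 4, 9, 10, 1, 12, 13, 14, 15, 17, 0]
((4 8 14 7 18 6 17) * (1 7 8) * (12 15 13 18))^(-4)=(1 18 7 6 12 17 15 4 13)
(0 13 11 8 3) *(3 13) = (0 3)(8 13 11) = [3, 1, 2, 0, 4, 5, 6, 7, 13, 9, 10, 8, 12, 11]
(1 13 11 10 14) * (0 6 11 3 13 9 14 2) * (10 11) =(0 6 10 2)(1 9 14)(3 13) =[6, 9, 0, 13, 4, 5, 10, 7, 8, 14, 2, 11, 12, 3, 1]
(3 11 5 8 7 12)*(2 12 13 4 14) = (2 12 3 11 5 8 7 13 4 14) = [0, 1, 12, 11, 14, 8, 6, 13, 7, 9, 10, 5, 3, 4, 2]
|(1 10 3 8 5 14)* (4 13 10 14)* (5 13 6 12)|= 4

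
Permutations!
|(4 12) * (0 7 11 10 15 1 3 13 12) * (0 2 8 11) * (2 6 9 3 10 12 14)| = |(0 7)(1 10 15)(2 8 11 12 4 6 9 3 13 14)| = 30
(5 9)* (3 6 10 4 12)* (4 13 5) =(3 6 10 13 5 9 4 12) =[0, 1, 2, 6, 12, 9, 10, 7, 8, 4, 13, 11, 3, 5]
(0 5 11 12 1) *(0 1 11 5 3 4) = (0 3 4)(11 12) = [3, 1, 2, 4, 0, 5, 6, 7, 8, 9, 10, 12, 11]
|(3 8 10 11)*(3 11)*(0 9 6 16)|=|(0 9 6 16)(3 8 10)|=12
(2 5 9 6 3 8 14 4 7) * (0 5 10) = (0 5 9 6 3 8 14 4 7 2 10) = [5, 1, 10, 8, 7, 9, 3, 2, 14, 6, 0, 11, 12, 13, 4]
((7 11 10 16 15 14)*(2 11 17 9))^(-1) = (2 9 17 7 14 15 16 10 11)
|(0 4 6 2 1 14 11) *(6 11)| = 12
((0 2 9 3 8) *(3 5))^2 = ((0 2 9 5 3 8))^2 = (0 9 3)(2 5 8)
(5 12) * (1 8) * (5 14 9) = (1 8)(5 12 14 9) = [0, 8, 2, 3, 4, 12, 6, 7, 1, 5, 10, 11, 14, 13, 9]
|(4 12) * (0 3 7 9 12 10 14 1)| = 9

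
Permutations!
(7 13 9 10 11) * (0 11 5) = [11, 1, 2, 3, 4, 0, 6, 13, 8, 10, 5, 7, 12, 9] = (0 11 7 13 9 10 5)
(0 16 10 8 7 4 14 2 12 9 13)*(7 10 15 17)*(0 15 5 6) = (0 16 5 6)(2 12 9 13 15 17 7 4 14)(8 10) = [16, 1, 12, 3, 14, 6, 0, 4, 10, 13, 8, 11, 9, 15, 2, 17, 5, 7]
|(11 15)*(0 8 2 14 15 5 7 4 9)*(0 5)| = 12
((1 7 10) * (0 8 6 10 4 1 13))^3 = (0 10 8 13 6)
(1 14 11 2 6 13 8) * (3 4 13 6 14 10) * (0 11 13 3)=[11, 10, 14, 4, 3, 5, 6, 7, 1, 9, 0, 2, 12, 8, 13]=(0 11 2 14 13 8 1 10)(3 4)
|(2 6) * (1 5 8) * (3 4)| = 6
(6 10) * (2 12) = [0, 1, 12, 3, 4, 5, 10, 7, 8, 9, 6, 11, 2] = (2 12)(6 10)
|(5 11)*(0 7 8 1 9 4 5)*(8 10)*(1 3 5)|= |(0 7 10 8 3 5 11)(1 9 4)|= 21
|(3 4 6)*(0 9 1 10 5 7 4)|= 9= |(0 9 1 10 5 7 4 6 3)|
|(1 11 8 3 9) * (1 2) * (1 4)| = 7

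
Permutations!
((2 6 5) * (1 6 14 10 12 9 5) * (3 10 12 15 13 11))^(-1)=(1 6)(2 5 9 12 14)(3 11 13 15 10)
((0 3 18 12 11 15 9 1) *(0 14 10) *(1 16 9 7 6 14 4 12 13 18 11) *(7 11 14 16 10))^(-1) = (0 10 9 16 6 7 14 3)(1 12 4)(11 15)(13 18) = ((0 3 14 7 6 16 9 10)(1 4 12)(11 15)(13 18))^(-1)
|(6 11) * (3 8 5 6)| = |(3 8 5 6 11)| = 5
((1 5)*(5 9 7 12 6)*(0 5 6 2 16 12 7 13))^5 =(2 12 16)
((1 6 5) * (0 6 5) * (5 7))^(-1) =((0 6)(1 7 5))^(-1) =(0 6)(1 5 7)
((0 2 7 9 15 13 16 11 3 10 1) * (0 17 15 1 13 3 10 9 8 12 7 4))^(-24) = ((0 2 4)(1 17 15 3 9)(7 8 12)(10 13 16 11))^(-24) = (1 17 15 3 9)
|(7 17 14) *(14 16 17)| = 2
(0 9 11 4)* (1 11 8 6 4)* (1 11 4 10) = (11)(0 9 8 6 10 1 4) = [9, 4, 2, 3, 0, 5, 10, 7, 6, 8, 1, 11]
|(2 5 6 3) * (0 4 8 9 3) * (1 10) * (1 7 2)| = 11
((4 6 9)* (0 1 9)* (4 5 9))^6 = (9)(0 4)(1 6)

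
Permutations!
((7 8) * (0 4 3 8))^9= ((0 4 3 8 7))^9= (0 7 8 3 4)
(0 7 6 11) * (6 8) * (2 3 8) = (0 7 2 3 8 6 11) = [7, 1, 3, 8, 4, 5, 11, 2, 6, 9, 10, 0]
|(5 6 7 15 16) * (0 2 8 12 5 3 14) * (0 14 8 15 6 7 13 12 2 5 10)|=35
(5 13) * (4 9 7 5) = [0, 1, 2, 3, 9, 13, 6, 5, 8, 7, 10, 11, 12, 4] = (4 9 7 5 13)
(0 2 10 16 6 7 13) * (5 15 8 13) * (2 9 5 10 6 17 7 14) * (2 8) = (0 9 5 15 2 6 14 8 13)(7 10 16 17) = [9, 1, 6, 3, 4, 15, 14, 10, 13, 5, 16, 11, 12, 0, 8, 2, 17, 7]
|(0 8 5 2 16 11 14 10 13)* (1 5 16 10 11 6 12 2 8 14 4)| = |(0 14 11 4 1 5 8 16 6 12 2 10 13)| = 13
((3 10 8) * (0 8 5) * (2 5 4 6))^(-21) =(0 10 2 8 4 5 3 6)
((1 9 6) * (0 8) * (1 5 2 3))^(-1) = (0 8)(1 3 2 5 6 9)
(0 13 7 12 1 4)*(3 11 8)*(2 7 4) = [13, 2, 7, 11, 0, 5, 6, 12, 3, 9, 10, 8, 1, 4] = (0 13 4)(1 2 7 12)(3 11 8)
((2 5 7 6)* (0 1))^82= ((0 1)(2 5 7 6))^82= (2 7)(5 6)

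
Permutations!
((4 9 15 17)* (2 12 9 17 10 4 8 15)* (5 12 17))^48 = (2 15 5)(4 9 8)(10 12 17)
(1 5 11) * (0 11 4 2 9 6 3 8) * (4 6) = (0 11 1 5 6 3 8)(2 9 4) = [11, 5, 9, 8, 2, 6, 3, 7, 0, 4, 10, 1]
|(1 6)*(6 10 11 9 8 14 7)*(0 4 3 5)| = |(0 4 3 5)(1 10 11 9 8 14 7 6)| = 8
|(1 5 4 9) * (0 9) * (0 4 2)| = 5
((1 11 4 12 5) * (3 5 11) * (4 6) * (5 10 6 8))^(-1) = ((1 3 10 6 4 12 11 8 5))^(-1) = (1 5 8 11 12 4 6 10 3)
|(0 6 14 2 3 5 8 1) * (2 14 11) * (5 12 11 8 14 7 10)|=4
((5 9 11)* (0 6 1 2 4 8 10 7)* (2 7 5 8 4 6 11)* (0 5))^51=(0 10 8 11)(1 9)(2 7)(5 6)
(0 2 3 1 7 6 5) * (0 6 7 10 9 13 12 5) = (0 2 3 1 10 9 13 12 5 6) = [2, 10, 3, 1, 4, 6, 0, 7, 8, 13, 9, 11, 5, 12]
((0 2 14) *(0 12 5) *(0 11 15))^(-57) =(0 15 11 5 12 14 2)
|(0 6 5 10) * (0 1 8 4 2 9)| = 9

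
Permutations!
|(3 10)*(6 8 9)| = |(3 10)(6 8 9)| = 6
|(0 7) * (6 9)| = 2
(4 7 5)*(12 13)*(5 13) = (4 7 13 12 5) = [0, 1, 2, 3, 7, 4, 6, 13, 8, 9, 10, 11, 5, 12]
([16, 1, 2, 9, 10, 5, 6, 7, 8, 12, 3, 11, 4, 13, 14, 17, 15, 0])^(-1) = (0 17 15 16)(3 10 4 12 9)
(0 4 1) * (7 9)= (0 4 1)(7 9)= [4, 0, 2, 3, 1, 5, 6, 9, 8, 7]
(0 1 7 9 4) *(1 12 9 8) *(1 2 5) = (0 12 9 4)(1 7 8 2 5) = [12, 7, 5, 3, 0, 1, 6, 8, 2, 4, 10, 11, 9]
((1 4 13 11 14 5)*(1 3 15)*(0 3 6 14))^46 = (0 4 3 13 15 11 1)(5 6 14)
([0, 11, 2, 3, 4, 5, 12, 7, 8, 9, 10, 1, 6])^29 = [0, 11, 2, 3, 4, 5, 12, 7, 8, 9, 10, 1, 6]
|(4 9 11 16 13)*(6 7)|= 10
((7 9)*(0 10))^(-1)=(0 10)(7 9)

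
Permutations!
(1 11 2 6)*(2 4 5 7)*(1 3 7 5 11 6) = (1 6 3 7 2)(4 11) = [0, 6, 1, 7, 11, 5, 3, 2, 8, 9, 10, 4]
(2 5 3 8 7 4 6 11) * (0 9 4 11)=(0 9 4 6)(2 5 3 8 7 11)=[9, 1, 5, 8, 6, 3, 0, 11, 7, 4, 10, 2]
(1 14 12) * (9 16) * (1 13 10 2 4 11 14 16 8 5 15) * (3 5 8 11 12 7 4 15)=(1 16 9 11 14 7 4 12 13 10 2 15)(3 5)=[0, 16, 15, 5, 12, 3, 6, 4, 8, 11, 2, 14, 13, 10, 7, 1, 9]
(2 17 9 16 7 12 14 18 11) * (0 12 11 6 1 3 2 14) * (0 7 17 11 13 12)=(1 3 2 11 14 18 6)(7 13 12)(9 16 17)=[0, 3, 11, 2, 4, 5, 1, 13, 8, 16, 10, 14, 7, 12, 18, 15, 17, 9, 6]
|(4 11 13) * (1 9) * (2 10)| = |(1 9)(2 10)(4 11 13)| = 6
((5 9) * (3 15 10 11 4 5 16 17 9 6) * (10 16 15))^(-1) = (3 6 5 4 11 10)(9 17 16 15)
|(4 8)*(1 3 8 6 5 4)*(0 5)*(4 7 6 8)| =|(0 5 7 6)(1 3 4 8)| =4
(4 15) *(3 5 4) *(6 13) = [0, 1, 2, 5, 15, 4, 13, 7, 8, 9, 10, 11, 12, 6, 14, 3] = (3 5 4 15)(6 13)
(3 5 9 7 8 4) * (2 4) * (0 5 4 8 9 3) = (0 5 3 4)(2 8)(7 9) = [5, 1, 8, 4, 0, 3, 6, 9, 2, 7]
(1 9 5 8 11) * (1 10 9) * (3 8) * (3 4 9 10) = (3 8 11)(4 9 5) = [0, 1, 2, 8, 9, 4, 6, 7, 11, 5, 10, 3]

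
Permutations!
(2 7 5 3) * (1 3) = [0, 3, 7, 2, 4, 1, 6, 5] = (1 3 2 7 5)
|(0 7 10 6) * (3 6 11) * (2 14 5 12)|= |(0 7 10 11 3 6)(2 14 5 12)|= 12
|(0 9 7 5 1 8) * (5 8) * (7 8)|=6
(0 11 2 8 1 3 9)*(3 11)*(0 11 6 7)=(0 3 9 11 2 8 1 6 7)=[3, 6, 8, 9, 4, 5, 7, 0, 1, 11, 10, 2]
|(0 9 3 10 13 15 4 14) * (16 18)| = 8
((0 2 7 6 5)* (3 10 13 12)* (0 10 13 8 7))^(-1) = ((0 2)(3 13 12)(5 10 8 7 6))^(-1) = (0 2)(3 12 13)(5 6 7 8 10)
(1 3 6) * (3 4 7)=(1 4 7 3 6)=[0, 4, 2, 6, 7, 5, 1, 3]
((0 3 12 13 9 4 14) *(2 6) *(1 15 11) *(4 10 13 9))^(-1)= (0 14 4 13 10 9 12 3)(1 11 15)(2 6)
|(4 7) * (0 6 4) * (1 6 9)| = 6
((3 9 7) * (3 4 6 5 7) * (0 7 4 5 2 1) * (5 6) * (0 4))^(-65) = (0 4 2 7 5 1 6)(3 9)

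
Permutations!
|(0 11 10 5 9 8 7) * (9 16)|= |(0 11 10 5 16 9 8 7)|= 8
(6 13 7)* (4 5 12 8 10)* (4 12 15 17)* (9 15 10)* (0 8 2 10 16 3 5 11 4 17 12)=(17)(0 8 9 15 12 2 10)(3 5 16)(4 11)(6 13 7)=[8, 1, 10, 5, 11, 16, 13, 6, 9, 15, 0, 4, 2, 7, 14, 12, 3, 17]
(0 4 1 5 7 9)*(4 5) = (0 5 7 9)(1 4) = [5, 4, 2, 3, 1, 7, 6, 9, 8, 0]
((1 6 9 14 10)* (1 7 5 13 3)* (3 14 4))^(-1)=((1 6 9 4 3)(5 13 14 10 7))^(-1)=(1 3 4 9 6)(5 7 10 14 13)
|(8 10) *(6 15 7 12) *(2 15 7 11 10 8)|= 12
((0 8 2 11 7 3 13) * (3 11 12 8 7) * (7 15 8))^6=(0 11 2)(3 12 15)(7 8 13)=((0 15 8 2 12 7 11 3 13))^6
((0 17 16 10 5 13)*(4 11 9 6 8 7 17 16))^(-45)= (4 8 11 7 9 17 6)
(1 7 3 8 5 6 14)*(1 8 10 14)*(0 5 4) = (0 5 6 1 7 3 10 14 8 4) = [5, 7, 2, 10, 0, 6, 1, 3, 4, 9, 14, 11, 12, 13, 8]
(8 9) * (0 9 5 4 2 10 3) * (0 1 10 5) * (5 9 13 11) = [13, 10, 9, 1, 2, 4, 6, 7, 0, 8, 3, 5, 12, 11] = (0 13 11 5 4 2 9 8)(1 10 3)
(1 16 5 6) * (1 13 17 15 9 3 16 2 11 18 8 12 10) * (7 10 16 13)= (1 2 11 18 8 12 16 5 6 7 10)(3 13 17 15 9)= [0, 2, 11, 13, 4, 6, 7, 10, 12, 3, 1, 18, 16, 17, 14, 9, 5, 15, 8]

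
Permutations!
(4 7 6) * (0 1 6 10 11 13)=[1, 6, 2, 3, 7, 5, 4, 10, 8, 9, 11, 13, 12, 0]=(0 1 6 4 7 10 11 13)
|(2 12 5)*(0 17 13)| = |(0 17 13)(2 12 5)| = 3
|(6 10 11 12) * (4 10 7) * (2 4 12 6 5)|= 8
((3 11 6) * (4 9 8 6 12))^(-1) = ((3 11 12 4 9 8 6))^(-1) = (3 6 8 9 4 12 11)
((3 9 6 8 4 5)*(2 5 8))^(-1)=(2 6 9 3 5)(4 8)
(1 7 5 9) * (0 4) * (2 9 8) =(0 4)(1 7 5 8 2 9) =[4, 7, 9, 3, 0, 8, 6, 5, 2, 1]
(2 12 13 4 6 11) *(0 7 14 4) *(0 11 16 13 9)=(0 7 14 4 6 16 13 11 2 12 9)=[7, 1, 12, 3, 6, 5, 16, 14, 8, 0, 10, 2, 9, 11, 4, 15, 13]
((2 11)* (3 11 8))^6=((2 8 3 11))^6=(2 3)(8 11)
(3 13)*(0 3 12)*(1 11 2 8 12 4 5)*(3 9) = [9, 11, 8, 13, 5, 1, 6, 7, 12, 3, 10, 2, 0, 4] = (0 9 3 13 4 5 1 11 2 8 12)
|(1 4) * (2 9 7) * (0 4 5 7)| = |(0 4 1 5 7 2 9)| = 7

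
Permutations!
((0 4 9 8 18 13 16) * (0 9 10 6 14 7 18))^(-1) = ((0 4 10 6 14 7 18 13 16 9 8))^(-1) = (0 8 9 16 13 18 7 14 6 10 4)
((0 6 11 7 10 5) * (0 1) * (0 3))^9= ((0 6 11 7 10 5 1 3))^9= (0 6 11 7 10 5 1 3)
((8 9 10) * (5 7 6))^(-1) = ((5 7 6)(8 9 10))^(-1) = (5 6 7)(8 10 9)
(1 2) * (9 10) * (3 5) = (1 2)(3 5)(9 10) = [0, 2, 1, 5, 4, 3, 6, 7, 8, 10, 9]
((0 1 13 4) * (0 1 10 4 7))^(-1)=((0 10 4 1 13 7))^(-1)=(0 7 13 1 4 10)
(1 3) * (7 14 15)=(1 3)(7 14 15)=[0, 3, 2, 1, 4, 5, 6, 14, 8, 9, 10, 11, 12, 13, 15, 7]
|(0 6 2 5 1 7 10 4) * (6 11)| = 9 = |(0 11 6 2 5 1 7 10 4)|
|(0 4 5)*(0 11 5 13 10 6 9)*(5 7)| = |(0 4 13 10 6 9)(5 11 7)| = 6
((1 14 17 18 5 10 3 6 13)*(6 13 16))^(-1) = (1 13 3 10 5 18 17 14)(6 16)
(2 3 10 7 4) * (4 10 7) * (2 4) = [0, 1, 3, 7, 4, 5, 6, 10, 8, 9, 2] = (2 3 7 10)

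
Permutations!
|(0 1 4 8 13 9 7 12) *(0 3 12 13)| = |(0 1 4 8)(3 12)(7 13 9)| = 12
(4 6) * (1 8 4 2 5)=[0, 8, 5, 3, 6, 1, 2, 7, 4]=(1 8 4 6 2 5)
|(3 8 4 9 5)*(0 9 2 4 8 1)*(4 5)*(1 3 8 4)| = |(0 9 1)(2 5 8 4)| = 12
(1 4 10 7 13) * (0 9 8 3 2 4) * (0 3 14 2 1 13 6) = (0 9 8 14 2 4 10 7 6)(1 3) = [9, 3, 4, 1, 10, 5, 0, 6, 14, 8, 7, 11, 12, 13, 2]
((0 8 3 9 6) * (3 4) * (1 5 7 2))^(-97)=((0 8 4 3 9 6)(1 5 7 2))^(-97)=(0 6 9 3 4 8)(1 2 7 5)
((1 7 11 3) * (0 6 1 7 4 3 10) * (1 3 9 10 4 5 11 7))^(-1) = (0 10 9 4 11 5 1 3 6)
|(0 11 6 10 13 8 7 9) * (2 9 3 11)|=|(0 2 9)(3 11 6 10 13 8 7)|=21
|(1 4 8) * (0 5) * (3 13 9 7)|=12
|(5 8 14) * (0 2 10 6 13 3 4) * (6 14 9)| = |(0 2 10 14 5 8 9 6 13 3 4)| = 11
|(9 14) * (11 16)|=|(9 14)(11 16)|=2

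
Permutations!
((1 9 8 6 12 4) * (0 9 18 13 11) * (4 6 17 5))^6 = ((0 9 8 17 5 4 1 18 13 11)(6 12))^6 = (0 1 8 13 5)(4 9 18 17 11)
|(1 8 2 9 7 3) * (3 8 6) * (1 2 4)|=8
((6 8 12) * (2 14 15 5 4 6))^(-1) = (2 12 8 6 4 5 15 14)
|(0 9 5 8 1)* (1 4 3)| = 7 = |(0 9 5 8 4 3 1)|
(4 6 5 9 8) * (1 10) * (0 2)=(0 2)(1 10)(4 6 5 9 8)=[2, 10, 0, 3, 6, 9, 5, 7, 4, 8, 1]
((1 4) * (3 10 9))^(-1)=(1 4)(3 9 10)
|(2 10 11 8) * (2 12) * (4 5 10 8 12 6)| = 8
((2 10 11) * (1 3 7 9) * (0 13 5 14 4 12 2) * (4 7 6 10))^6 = ((0 13 5 14 7 9 1 3 6 10 11)(2 4 12))^6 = (0 1 13 3 5 6 14 10 7 11 9)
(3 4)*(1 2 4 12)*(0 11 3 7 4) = (0 11 3 12 1 2)(4 7) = [11, 2, 0, 12, 7, 5, 6, 4, 8, 9, 10, 3, 1]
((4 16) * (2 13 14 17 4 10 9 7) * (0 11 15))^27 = ((0 11 15)(2 13 14 17 4 16 10 9 7))^27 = (17)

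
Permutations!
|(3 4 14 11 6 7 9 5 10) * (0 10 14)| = |(0 10 3 4)(5 14 11 6 7 9)| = 12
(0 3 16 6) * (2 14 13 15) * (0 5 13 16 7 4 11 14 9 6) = (0 3 7 4 11 14 16)(2 9 6 5 13 15) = [3, 1, 9, 7, 11, 13, 5, 4, 8, 6, 10, 14, 12, 15, 16, 2, 0]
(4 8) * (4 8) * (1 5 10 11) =(1 5 10 11) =[0, 5, 2, 3, 4, 10, 6, 7, 8, 9, 11, 1]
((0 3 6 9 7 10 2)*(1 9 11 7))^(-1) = (0 2 10 7 11 6 3)(1 9) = ((0 3 6 11 7 10 2)(1 9))^(-1)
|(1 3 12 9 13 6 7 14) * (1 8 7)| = 6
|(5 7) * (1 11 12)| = 6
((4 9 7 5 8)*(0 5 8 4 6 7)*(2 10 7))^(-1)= (0 9 4 5)(2 6 8 7 10)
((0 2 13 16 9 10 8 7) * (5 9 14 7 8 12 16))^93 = ((0 2 13 5 9 10 12 16 14 7))^93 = (0 5 12 7 13 10 14 2 9 16)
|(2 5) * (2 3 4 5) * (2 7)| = 6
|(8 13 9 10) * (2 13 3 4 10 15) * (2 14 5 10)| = 10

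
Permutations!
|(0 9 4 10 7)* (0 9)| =4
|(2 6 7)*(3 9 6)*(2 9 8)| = 3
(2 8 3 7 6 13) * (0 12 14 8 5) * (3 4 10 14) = (0 12 3 7 6 13 2 5)(4 10 14 8) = [12, 1, 5, 7, 10, 0, 13, 6, 4, 9, 14, 11, 3, 2, 8]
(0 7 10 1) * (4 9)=(0 7 10 1)(4 9)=[7, 0, 2, 3, 9, 5, 6, 10, 8, 4, 1]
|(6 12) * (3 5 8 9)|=4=|(3 5 8 9)(6 12)|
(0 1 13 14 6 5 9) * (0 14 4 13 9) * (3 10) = [1, 9, 2, 10, 13, 0, 5, 7, 8, 14, 3, 11, 12, 4, 6] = (0 1 9 14 6 5)(3 10)(4 13)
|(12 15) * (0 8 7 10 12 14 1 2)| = 9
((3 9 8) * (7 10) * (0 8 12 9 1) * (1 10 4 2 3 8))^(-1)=(0 1)(2 4 7 10 3)(9 12)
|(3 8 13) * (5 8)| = 4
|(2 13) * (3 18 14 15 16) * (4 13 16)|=|(2 16 3 18 14 15 4 13)|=8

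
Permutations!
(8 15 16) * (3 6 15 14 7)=(3 6 15 16 8 14 7)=[0, 1, 2, 6, 4, 5, 15, 3, 14, 9, 10, 11, 12, 13, 7, 16, 8]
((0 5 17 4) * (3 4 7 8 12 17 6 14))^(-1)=((0 5 6 14 3 4)(7 8 12 17))^(-1)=(0 4 3 14 6 5)(7 17 12 8)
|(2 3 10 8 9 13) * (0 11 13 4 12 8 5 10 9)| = |(0 11 13 2 3 9 4 12 8)(5 10)| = 18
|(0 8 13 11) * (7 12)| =4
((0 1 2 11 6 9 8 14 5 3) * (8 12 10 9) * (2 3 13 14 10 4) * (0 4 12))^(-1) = (0 9 10 8 6 11 2 4 3 1)(5 14 13)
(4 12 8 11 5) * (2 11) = (2 11 5 4 12 8) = [0, 1, 11, 3, 12, 4, 6, 7, 2, 9, 10, 5, 8]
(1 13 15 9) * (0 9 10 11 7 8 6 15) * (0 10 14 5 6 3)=(0 9 1 13 10 11 7 8 3)(5 6 15 14)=[9, 13, 2, 0, 4, 6, 15, 8, 3, 1, 11, 7, 12, 10, 5, 14]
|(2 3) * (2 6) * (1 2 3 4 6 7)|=6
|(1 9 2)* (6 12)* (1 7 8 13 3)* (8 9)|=|(1 8 13 3)(2 7 9)(6 12)|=12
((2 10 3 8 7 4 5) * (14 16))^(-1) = (2 5 4 7 8 3 10)(14 16)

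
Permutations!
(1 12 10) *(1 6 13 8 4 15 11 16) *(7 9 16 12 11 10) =(1 11 12 7 9 16)(4 15 10 6 13 8) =[0, 11, 2, 3, 15, 5, 13, 9, 4, 16, 6, 12, 7, 8, 14, 10, 1]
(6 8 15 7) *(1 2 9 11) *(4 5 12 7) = [0, 2, 9, 3, 5, 12, 8, 6, 15, 11, 10, 1, 7, 13, 14, 4] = (1 2 9 11)(4 5 12 7 6 8 15)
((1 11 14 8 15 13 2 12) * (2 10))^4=(1 15 12 8 2 14 10 11 13)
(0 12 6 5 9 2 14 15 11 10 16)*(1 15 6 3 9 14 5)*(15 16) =(0 12 3 9 2 5 14 6 1 16)(10 15 11) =[12, 16, 5, 9, 4, 14, 1, 7, 8, 2, 15, 10, 3, 13, 6, 11, 0]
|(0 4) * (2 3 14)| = 6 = |(0 4)(2 3 14)|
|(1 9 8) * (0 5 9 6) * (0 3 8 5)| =|(1 6 3 8)(5 9)| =4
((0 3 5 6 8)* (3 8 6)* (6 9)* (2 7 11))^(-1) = (0 8)(2 11 7)(3 5)(6 9)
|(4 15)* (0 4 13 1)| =5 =|(0 4 15 13 1)|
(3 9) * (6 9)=(3 6 9)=[0, 1, 2, 6, 4, 5, 9, 7, 8, 3]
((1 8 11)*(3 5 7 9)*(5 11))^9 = (1 5 9 11 8 7 3) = ((1 8 5 7 9 3 11))^9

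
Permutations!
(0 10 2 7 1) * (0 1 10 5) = (0 5)(2 7 10) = [5, 1, 7, 3, 4, 0, 6, 10, 8, 9, 2]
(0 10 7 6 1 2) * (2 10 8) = (0 8 2)(1 10 7 6) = [8, 10, 0, 3, 4, 5, 1, 6, 2, 9, 7]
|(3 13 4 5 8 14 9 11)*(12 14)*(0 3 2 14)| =28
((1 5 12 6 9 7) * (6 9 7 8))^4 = ((1 5 12 9 8 6 7))^4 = (1 8 5 6 12 7 9)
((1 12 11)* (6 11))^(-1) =(1 11 6 12)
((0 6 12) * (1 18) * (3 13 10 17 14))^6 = (18)(3 13 10 17 14)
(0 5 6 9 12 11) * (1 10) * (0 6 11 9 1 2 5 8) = [8, 10, 5, 3, 4, 11, 1, 7, 0, 12, 2, 6, 9] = (0 8)(1 10 2 5 11 6)(9 12)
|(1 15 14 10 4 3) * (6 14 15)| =6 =|(15)(1 6 14 10 4 3)|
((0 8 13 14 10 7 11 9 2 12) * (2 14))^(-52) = ((0 8 13 2 12)(7 11 9 14 10))^(-52) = (0 2 8 12 13)(7 14 11 10 9)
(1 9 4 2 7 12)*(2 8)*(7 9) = [0, 7, 9, 3, 8, 5, 6, 12, 2, 4, 10, 11, 1] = (1 7 12)(2 9 4 8)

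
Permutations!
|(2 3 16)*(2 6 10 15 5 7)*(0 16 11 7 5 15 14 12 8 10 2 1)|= 8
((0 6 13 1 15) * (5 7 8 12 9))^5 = ((0 6 13 1 15)(5 7 8 12 9))^5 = (15)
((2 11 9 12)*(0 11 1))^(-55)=((0 11 9 12 2 1))^(-55)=(0 1 2 12 9 11)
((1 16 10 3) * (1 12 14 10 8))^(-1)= ((1 16 8)(3 12 14 10))^(-1)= (1 8 16)(3 10 14 12)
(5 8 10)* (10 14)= (5 8 14 10)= [0, 1, 2, 3, 4, 8, 6, 7, 14, 9, 5, 11, 12, 13, 10]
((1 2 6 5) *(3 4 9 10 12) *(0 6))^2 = (0 5 2 6 1)(3 9 12 4 10)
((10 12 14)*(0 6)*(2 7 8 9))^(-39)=((0 6)(2 7 8 9)(10 12 14))^(-39)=(14)(0 6)(2 7 8 9)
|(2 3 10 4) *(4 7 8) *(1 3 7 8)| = 7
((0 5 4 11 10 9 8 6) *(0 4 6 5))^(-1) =(4 6 5 8 9 10 11)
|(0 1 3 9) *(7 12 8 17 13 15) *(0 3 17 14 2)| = |(0 1 17 13 15 7 12 8 14 2)(3 9)| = 10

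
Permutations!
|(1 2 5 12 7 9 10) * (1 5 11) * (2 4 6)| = 5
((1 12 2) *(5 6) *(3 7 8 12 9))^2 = (1 3 8 2 9 7 12)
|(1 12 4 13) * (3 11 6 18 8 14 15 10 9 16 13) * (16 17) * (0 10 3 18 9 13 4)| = |(0 10 13 1 12)(3 11 6 9 17 16 4 18 8 14 15)| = 55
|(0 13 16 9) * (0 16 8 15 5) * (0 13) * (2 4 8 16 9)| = |(2 4 8 15 5 13 16)| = 7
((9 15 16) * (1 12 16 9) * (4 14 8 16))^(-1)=(1 16 8 14 4 12)(9 15)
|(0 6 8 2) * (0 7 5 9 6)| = |(2 7 5 9 6 8)| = 6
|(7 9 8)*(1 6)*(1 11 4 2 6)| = |(2 6 11 4)(7 9 8)| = 12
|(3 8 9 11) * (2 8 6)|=|(2 8 9 11 3 6)|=6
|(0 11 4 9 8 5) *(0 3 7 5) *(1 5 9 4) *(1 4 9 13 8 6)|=|(0 11 4 9 6 1 5 3 7 13 8)|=11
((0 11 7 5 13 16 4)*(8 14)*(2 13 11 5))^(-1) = (0 4 16 13 2 7 11 5)(8 14)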